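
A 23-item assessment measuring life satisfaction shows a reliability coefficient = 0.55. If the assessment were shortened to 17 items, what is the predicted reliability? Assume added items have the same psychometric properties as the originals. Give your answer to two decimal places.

Length ratio n = 17/23 = 0.7391
Apply the Spearman-Brown prophecy formula, r' = nr / [1 + (n − 1)r]:
r_new = (0.7391 × 0.55) / (1 + (0.7391 − 1) × 0.55)
r_new = 0.4065 / 0.8565 ≈ 0.4746

0.47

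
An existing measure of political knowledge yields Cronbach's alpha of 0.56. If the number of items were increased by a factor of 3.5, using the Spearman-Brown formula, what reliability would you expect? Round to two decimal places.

0.82

Apply the Spearman-Brown prophecy formula, r' = nr / [1 + (n − 1)r]:
r_new = 3.5·0.56 / [1 + (3.5 − 1)·0.56]
r_new = 1.9600 / 2.4000 ≈ 0.8167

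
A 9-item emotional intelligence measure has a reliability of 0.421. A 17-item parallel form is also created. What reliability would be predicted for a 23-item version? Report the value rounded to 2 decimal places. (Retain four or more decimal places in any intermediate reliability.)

The 17-item form is not needed; work directly from the 9-item form with n = 23/9 = 2.5556.
r_{23} = n·r / (1 + (n − 1)·r) = 1.0759 / 1.6549 ≈ 0.6501

0.65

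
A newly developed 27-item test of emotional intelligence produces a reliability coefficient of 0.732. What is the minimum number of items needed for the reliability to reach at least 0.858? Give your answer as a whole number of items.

n = [0.858 × 0.268] / [0.732 × 0.142]
  = 0.229944 / 0.103944 = 2.2122
So the test needs 2.2122 × 27 ≈ 59.73 items; rounding up, 60.

60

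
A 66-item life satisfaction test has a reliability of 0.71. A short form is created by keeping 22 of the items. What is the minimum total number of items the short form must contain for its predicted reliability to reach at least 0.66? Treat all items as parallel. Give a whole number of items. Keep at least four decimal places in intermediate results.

53

Short-form reliability: n = 22/66 = 0.3333; r_22 = n·r/(1+(n−1)r) ≈ 0.4493
Then solve for n' with r_old = 0.4493, r_target = 0.66: n' = 0.66(1 − 0.4493)/[0.4493(1 − 0.66)] = 2.3793
Items = 2.3793 × 22 ≈ 52.34 → 53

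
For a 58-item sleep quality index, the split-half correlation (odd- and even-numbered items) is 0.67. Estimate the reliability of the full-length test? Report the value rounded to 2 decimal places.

The full test is twice the length of either half (n = 2).
r_full = 2r_hh / (1 + r_hh) = 2 × 0.67 / (1 + 0.67)
       = 1.3400 / 1.6700 = 0.8024

0.80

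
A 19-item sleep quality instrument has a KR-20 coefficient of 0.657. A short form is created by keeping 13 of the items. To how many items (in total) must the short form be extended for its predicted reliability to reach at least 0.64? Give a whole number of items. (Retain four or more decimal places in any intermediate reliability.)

Short-form reliability: n = 13/19 = 0.6842; r_13 = n·r/(1+(n−1)r) ≈ 0.5672
Length factor from the short form to reach 0.64: n' = 0.64(1 − 0.5672) / [0.5672(1 − 0.64)] ≈ 1.3565
Items = 1.3565 × 13 ≈ 17.63 → 18

18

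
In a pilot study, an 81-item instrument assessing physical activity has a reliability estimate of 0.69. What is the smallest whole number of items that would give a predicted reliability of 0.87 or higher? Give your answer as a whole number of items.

244

n = 0.87(1 − 0.69) / [0.69(1 − 0.87)]
  = 0.2697 / 0.0897 = 3.0067
3.0067 × 81 = 243.54 → 244 items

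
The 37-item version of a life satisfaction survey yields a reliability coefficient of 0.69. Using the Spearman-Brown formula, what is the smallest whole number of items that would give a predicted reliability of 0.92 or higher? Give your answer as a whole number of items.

192

Invert Spearman-Brown to solve for n:
n = r_target (1 − r_old) / [ r_old (1 − r_target) ]
n = 0.92 × (1 − 0.69) / [ 0.69 × (1 − 0.92) ]
n = 0.2852 / 0.0552 ≈ 5.1667
5.1667 × 37 = 191.17 → 192 items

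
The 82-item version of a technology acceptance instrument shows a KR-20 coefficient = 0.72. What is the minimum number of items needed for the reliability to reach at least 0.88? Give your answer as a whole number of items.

234

Spearman-Brown solved for the length factor n:
n = r*(1 − r) / [ r (1 − r*) ]
n = [0.88 × 0.28] / [0.72 × 0.12]
n = 0.2464 / 0.0864 ≈ 2.8519
Items needed = n × 82 = 2.8519 × 82 ≈ 233.86 → round up to 234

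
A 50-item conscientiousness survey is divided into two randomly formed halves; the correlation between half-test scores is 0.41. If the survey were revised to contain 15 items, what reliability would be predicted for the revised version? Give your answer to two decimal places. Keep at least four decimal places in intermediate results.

Full-test reliability from the split-half r: r_full = 2(0.41)/(1 + 0.41) = 0.5816
Then adjust to 15 items: n = 15/50 = 0.3000
r_new = n·r_full / (1 + (n − 1)·r_full) = 0.1745 / 0.5929 ≈ 0.2943

0.29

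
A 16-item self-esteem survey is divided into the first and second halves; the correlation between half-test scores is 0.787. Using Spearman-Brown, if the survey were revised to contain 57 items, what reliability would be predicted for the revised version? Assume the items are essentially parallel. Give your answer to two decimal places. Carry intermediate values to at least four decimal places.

0.96

Spearman-Brown correction (n = 2): r_full = 2·0.787/(1 + 0.787) = 0.8808
Length factor from 16 to 57 items: n = 57/16 = 3.5625
r_new = n·r_full / (1 + (n − 1)·r_full) = 3.1379 / 3.2571 ≈ 0.9634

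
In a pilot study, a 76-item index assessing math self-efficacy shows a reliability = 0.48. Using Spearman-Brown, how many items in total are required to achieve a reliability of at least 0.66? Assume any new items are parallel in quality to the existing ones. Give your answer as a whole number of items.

160

n = [0.66 × 0.52] / [0.48 × 0.34]
  = 0.3432 / 0.1632 = 2.1029
Items needed = n × 76 = 2.1029 × 76 ≈ 159.82 → round up to 160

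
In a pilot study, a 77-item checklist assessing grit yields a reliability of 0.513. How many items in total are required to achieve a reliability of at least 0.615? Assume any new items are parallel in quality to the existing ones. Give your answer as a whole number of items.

117

Invert Spearman-Brown to solve for n:
n = r*(1 − r) / [ r (1 − r*) ]
n = 0.615(1 − 0.513) / [0.513(1 − 0.615)]
n = 0.299505 / 0.197505 ≈ 1.5164
Items needed = n × 77 = 1.5164 × 77 ≈ 116.76 → round up to 117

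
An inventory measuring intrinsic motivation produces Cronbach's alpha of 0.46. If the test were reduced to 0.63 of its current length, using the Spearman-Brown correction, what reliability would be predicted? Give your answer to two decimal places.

0.35

Apply the Spearman-Brown prophecy formula, r' = nr / [1 + (n − 1)r]:
r_new = 0.63·0.46 / [1 + (0.63 − 1)·0.46]
     = 0.2898 / 0.8298 = 0.3492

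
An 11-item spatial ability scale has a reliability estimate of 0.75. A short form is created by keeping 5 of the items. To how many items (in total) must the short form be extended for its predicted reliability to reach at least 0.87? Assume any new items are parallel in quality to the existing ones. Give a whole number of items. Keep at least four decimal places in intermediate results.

25

Short-form reliability: n = 5/11 = 0.4545; r_5 = n·r/(1+(n−1)r) ≈ 0.5769
Length factor from the short form to reach 0.87: n' = 0.87(1 − 0.5769) / [0.5769(1 − 0.87)] ≈ 4.9082
Items = 4.9082 × 5 ≈ 24.54 → 25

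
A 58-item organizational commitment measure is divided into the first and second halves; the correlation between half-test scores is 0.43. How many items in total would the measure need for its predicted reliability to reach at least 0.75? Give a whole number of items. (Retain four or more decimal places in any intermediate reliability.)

116

r_full = 2(0.43)/(1 + 0.43) = 0.6014
n = r_tgt(1 − r_full) / [r_full(1 − r_tgt)] = 0.75 × 0.3986 / (0.6014 × 0.25) ≈ 1.9884
Required items = 1.9884 × 58 = 115.33, so 116 items.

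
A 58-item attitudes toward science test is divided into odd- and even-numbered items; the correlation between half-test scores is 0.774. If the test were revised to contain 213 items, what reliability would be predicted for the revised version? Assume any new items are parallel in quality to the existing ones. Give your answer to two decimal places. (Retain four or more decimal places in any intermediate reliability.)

0.96

First correct the split-half correlation to full-test reliability: r_full = 2 × 0.774 / (1 + 0.774) ≈ 0.8726
Then adjust to 213 items: n = 213/58 = 3.6724
r_new = n·r_full / (1 + (n − 1)·r_full) = 3.2045 / 3.3319 ≈ 0.9618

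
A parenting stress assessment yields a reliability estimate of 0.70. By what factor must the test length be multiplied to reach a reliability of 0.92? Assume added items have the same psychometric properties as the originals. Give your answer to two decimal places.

4.93

Rearranging the Spearman-Brown formula for n,
n = r_target (1 − r_old) / [ r_old (1 − r_target) ]
n = [0.92 × 0.30] / [0.70 × 0.08]
  = 0.2760 / 0.0560 = 4.9286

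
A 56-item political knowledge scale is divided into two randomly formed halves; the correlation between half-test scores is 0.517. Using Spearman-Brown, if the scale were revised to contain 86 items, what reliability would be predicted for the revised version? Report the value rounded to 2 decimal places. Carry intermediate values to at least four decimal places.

Full-test reliability from the split-half r: r_full = 2(0.517)/(1 + 0.517) = 0.6816
Then adjust to 86 items: n = 86/56 = 1.5357
r_new = n·r_full / (1 + (n − 1)·r_full) = 1.0467 / 1.3651 ≈ 0.7668

0.77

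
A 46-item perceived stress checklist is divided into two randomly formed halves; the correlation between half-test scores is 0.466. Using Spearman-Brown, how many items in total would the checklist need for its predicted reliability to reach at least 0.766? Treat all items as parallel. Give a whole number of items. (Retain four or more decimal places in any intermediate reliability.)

87

Corrected full-test reliability: r_full = 2 × 0.466 / (1 + 0.466) ≈ 0.6357
Solve Spearman-Brown for n: n = 0.766(1 − 0.6357) / [0.6357(1 − 0.766)] = 1.8759
Items = 1.8759 × 46 ≈ 86.29 → 87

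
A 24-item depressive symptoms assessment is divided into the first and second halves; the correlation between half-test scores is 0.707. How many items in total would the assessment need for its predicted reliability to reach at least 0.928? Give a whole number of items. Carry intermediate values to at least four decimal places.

65

Corrected full-test reliability: r_full = 2 × 0.707 / (1 + 0.707) ≈ 0.8284
Solve Spearman-Brown for n: n = 0.928(1 − 0.8284) / [0.8284(1 − 0.928)] = 2.6699
Items = 2.6699 × 24 ≈ 64.08 → 65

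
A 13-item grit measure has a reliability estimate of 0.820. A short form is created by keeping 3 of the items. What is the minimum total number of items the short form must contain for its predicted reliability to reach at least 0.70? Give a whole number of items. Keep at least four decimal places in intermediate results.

Short-form reliability: n = 3/13 = 0.2308; r_3 = n·r/(1+(n−1)r) ≈ 0.5125
Length factor from the short form to reach 0.70: n' = 0.70(1 − 0.5125) / [0.5125(1 − 0.70)] ≈ 2.2195
Items = 2.2195 × 3 ≈ 6.66 → 7

7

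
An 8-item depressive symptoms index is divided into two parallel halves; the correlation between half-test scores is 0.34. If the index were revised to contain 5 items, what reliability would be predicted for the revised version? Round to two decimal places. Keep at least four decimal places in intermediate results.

First correct the split-half correlation to full-test reliability: r_full = 2 × 0.34 / (1 + 0.34) ≈ 0.5075
Length factor from 8 to 5 items: n = 5/8 = 0.6250
r_new = n·r_full / (1 + (n − 1)·r_full) = 0.3172 / 0.8097 ≈ 0.3918

0.39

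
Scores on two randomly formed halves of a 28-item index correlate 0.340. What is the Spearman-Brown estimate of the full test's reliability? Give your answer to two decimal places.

0.51

Apply the Spearman-Brown correction with n = 2:
r_full = 2(0.340) / (1 + 0.340)
       = 0.6800 / 1.3400 = 0.5075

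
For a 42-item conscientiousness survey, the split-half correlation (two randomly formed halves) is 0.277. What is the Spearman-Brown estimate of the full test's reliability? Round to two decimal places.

Each half is half the length of the full test, so the full test is n = 2 times a half.
r_full = 2(0.277) / (1 + 0.277)
r_full = 0.5540 / 1.2770 ≈ 0.4338

0.43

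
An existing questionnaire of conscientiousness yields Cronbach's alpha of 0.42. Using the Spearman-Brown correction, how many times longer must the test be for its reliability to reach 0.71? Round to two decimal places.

3.38

n = 0.71 × (1 − 0.42) / [ 0.42 × (1 − 0.71) ]
  = 0.4118 / 0.1218 = 3.3810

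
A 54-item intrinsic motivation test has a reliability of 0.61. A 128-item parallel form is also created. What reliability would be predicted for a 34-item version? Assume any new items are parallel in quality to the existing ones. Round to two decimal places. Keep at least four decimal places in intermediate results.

0.50

Only the ratio of lengths matters: n = 34/54 = 0.6296
r_{34} = n·r / (1 + (n − 1)·r) = 0.3841 / 0.7741 ≈ 0.4962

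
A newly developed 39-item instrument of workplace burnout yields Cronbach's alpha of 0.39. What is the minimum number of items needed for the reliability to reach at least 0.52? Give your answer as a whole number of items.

67

n = 0.52 × (1 − 0.39) / [ 0.39 × (1 − 0.52) ]
  = 0.3172 / 0.1872 = 1.6944
1.6944 × 39 = 66.08 → 67 items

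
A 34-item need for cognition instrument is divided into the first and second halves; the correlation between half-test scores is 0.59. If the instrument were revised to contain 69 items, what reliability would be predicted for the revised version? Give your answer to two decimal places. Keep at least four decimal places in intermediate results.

Full-test reliability from the split-half r: r_full = 2(0.59)/(1 + 0.59) = 0.7421
Length factor from 34 to 69 items: n = 69/34 = 2.0294
r_new = n·r_full / (1 + (n − 1)·r_full) = 1.5060 / 1.7639 ≈ 0.8538

0.85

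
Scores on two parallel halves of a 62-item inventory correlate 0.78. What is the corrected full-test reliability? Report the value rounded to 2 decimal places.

0.88

r_full = 2(0.78) / (1 + 0.78)
r_full = 1.5600 / 1.7800 ≈ 0.8764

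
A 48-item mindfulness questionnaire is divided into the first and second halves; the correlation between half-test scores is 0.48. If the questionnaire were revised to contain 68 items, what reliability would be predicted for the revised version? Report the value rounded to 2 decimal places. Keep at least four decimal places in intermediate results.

First correct the split-half correlation to full-test reliability: r_full = 2 × 0.48 / (1 + 0.48) ≈ 0.6486
Length factor from 48 to 68 items: n = 68/48 = 1.4167
r_new = n·r_full / (1 + (n − 1)·r_full) = 0.9189 / 1.2703 ≈ 0.7234

0.72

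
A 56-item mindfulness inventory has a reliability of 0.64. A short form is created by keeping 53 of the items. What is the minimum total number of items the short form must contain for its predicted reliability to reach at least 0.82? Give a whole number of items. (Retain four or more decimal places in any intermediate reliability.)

144

First, r for the 53-item form: n = 53/56 = 0.9464, so r_53 = 0.9464·0.64/(1 + (0.9464 − 1)·0.64) = 0.6272
Then solve for n' with r_old = 0.6272, r_target = 0.82: n' = 0.82(1 − 0.6272)/[0.6272(1 − 0.82)] = 2.7078
Total items = 2.7078 × 53 = 143.51, rounded up to 144.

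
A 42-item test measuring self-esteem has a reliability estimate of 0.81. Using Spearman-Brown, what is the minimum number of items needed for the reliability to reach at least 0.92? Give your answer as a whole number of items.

114

Rearranging the Spearman-Brown formula for n,
n = r_target (1 − r_old) / [ r_old (1 − r_target) ]
n = 0.92(1 − 0.81) / [0.81(1 − 0.92)]
  = 0.1748 / 0.0648 = 2.6975
2.6975 × 42 = 113.29 → 114 items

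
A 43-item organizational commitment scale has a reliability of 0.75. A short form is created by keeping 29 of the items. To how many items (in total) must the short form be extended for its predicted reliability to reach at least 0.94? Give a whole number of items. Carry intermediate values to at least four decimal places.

225

First, r for the 29-item form: n = 29/43 = 0.6744, so r_29 = 0.6744·0.75/(1 + (0.6744 − 1)·0.75) = 0.6692
Length factor from the short form to reach 0.94: n' = 0.94(1 − 0.6692) / [0.6692(1 − 0.94)] ≈ 7.7444
Items = 7.7444 × 29 ≈ 224.59 → 225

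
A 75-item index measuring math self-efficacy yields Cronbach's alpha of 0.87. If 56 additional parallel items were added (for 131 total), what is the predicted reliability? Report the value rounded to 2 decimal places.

n = 131/75 = 1.7467
By Spearman-Brown, r_new = n r / (1 + (n − 1) r).
r_new = (1.7467 × 0.87) / (1 + (1.7467 − 1) × 0.87)
r_new = 1.5196 / 1.6496 ≈ 0.9212

0.92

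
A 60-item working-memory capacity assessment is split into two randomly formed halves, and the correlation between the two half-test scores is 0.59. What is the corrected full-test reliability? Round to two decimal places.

Each half is half the length of the full test, so the full test is n = 2 times a half.
r_full = 2r_hh / (1 + r_hh) = 2 × 0.59 / (1 + 0.59)
       = 1.1800 / 1.5900 = 0.7421

0.74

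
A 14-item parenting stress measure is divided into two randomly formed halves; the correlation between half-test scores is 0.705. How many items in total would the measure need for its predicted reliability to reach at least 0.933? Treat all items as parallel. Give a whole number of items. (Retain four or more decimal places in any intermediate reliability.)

r_full = 2(0.705)/(1 + 0.705) = 0.8270
Solve Spearman-Brown for n: n = 0.933(1 − 0.8270) / [0.8270(1 − 0.933)] = 2.9130
Items = 2.9130 × 14 ≈ 40.78 → 41

41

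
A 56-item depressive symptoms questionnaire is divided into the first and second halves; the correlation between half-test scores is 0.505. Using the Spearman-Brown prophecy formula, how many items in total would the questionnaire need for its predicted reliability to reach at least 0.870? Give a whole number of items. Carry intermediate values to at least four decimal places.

184

Corrected full-test reliability: r_full = 2 × 0.505 / (1 + 0.505) ≈ 0.6711
Solve Spearman-Brown for n: n = 0.870(1 − 0.6711) / [0.6711(1 − 0.870)] = 3.2798
Items = 3.2798 × 56 ≈ 183.67 → 184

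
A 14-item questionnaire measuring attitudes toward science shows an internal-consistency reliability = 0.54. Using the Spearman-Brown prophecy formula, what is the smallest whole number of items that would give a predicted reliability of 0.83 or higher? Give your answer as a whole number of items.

59

Spearman-Brown solved for the length factor n:
n = r*(1 − r) / [ r (1 − r*) ]
n = 0.83 × (1 − 0.54) / [ 0.54 × (1 − 0.83) ]
n = 0.3818 / 0.0918 ≈ 4.1590
So the test needs 4.1590 × 14 ≈ 58.23 items; rounding up, 59.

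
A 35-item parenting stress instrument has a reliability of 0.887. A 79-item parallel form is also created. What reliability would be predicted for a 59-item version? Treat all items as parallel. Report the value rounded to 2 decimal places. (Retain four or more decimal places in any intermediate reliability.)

Only the ratio of lengths matters: n = 59/35 = 1.6857
r_{59} = n·r / (1 + (n − 1)·r) = 1.4952 / 1.6082 ≈ 0.9297

0.93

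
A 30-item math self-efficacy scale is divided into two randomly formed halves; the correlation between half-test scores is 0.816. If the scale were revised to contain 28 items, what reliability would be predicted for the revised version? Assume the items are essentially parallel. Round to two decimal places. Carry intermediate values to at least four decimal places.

Spearman-Brown correction (n = 2): r_full = 2·0.816/(1 + 0.816) = 0.8987
Length factor from 30 to 28 items: n = 28/30 = 0.9333
r_new = n·r_full / (1 + (n − 1)·r_full) = 0.8388 / 0.9401 ≈ 0.8922

0.89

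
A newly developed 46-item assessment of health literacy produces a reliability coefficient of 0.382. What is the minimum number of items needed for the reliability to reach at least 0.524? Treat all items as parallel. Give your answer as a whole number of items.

82

n = 0.524(1 − 0.382) / [0.382(1 − 0.524)]
  = 0.323832 / 0.181832 = 1.7809
1.7809 × 46 = 81.92 → 82 items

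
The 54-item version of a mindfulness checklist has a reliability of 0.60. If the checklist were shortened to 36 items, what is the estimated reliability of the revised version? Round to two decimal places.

n = 36/54 = 0.6667
r_new = 0.6667·0.60 / [1 + (0.6667 − 1)·0.60]
r_new = 0.4000 / 0.8000 ≈ 0.5000

0.50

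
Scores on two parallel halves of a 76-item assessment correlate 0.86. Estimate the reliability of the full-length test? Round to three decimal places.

0.925

r_full = 2(0.86) / (1 + 0.86)
r_full = 1.7200 / 1.8600 ≈ 0.9247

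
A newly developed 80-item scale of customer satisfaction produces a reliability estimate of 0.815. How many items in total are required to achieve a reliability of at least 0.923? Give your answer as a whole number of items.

Invert Spearman-Brown to solve for n:
n = r_target (1 − r_old) / [ r_old (1 − r_target) ]
n = 0.923 × (1 − 0.815) / [ 0.815 × (1 − 0.923) ]
  = 0.170755 / 0.062755 = 2.7210
2.7210 × 80 = 217.68 → 218 items

218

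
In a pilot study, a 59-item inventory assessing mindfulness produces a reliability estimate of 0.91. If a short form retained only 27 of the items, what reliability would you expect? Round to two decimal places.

0.82

Length ratio n = 27/59 = 0.4576
Spearman-Brown: r_new = n·r / (1 + (n − 1)·r)
r_new = (0.4576 × 0.91) / (1 + (0.4576 − 1) × 0.91)
r_new = 0.4164 / 0.5064 ≈ 0.8223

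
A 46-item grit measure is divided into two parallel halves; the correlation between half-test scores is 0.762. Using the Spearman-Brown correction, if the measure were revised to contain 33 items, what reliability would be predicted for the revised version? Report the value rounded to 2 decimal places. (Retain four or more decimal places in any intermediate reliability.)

0.82

First correct the split-half correlation to full-test reliability: r_full = 2 × 0.762 / (1 + 0.762) ≈ 0.8649
Then adjust to 33 items: n = 33/46 = 0.7174
r_new = n·r_full / (1 + (n − 1)·r_full) = 0.6205 / 0.7556 ≈ 0.8212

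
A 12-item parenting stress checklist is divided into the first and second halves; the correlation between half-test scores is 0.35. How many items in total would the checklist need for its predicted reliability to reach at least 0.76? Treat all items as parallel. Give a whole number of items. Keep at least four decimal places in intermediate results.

Corrected full-test reliability: r_full = 2 × 0.35 / (1 + 0.35) ≈ 0.5185
Solve Spearman-Brown for n: n = 0.76(1 − 0.5185) / [0.5185(1 − 0.76)] = 2.9407
Items = 2.9407 × 12 ≈ 35.29 → 36

36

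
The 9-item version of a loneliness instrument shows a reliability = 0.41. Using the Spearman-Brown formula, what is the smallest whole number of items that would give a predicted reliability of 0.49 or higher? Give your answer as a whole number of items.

13

Invert Spearman-Brown to solve for n:
n = r*(1 − r) / [ r (1 − r*) ]
n = [0.49 × 0.59] / [0.41 × 0.51]
n = 0.2891 / 0.2091 ≈ 1.3826
1.3826 × 9 = 12.44 → 13 items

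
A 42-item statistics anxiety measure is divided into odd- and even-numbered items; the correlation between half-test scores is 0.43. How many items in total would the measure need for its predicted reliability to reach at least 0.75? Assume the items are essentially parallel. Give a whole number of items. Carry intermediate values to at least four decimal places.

Corrected full-test reliability: r_full = 2 × 0.43 / (1 + 0.43) ≈ 0.6014
n = r_tgt(1 − r_full) / [r_full(1 − r_tgt)] = 0.75 × 0.3986 / (0.6014 × 0.25) ≈ 1.9884
Items = 1.9884 × 42 ≈ 83.51 → 84

84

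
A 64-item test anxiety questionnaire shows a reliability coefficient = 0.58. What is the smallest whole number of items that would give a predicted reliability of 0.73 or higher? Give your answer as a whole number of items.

126

n = [0.73 × 0.42] / [0.58 × 0.27]
  = 0.3066 / 0.1566 = 1.9579
So the test needs 1.9579 × 64 ≈ 125.31 items; rounding up, 126.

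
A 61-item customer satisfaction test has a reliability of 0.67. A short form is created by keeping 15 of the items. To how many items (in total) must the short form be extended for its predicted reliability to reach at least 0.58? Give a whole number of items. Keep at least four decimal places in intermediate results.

First, r for the 15-item form: n = 15/61 = 0.2459, so r_15 = 0.2459·0.67/(1 + (0.2459 − 1)·0.67) = 0.3330
Then solve for n' with r_old = 0.3330, r_target = 0.58: n' = 0.58(1 − 0.3330)/[0.3330(1 − 0.58)] = 2.7661
Items = 2.7661 × 15 ≈ 41.49 → 42

42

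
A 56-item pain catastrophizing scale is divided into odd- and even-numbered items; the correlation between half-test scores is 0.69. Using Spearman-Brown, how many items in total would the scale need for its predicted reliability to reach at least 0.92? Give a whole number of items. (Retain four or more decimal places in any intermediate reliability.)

r_full = 2(0.69)/(1 + 0.69) = 0.8166
Solve Spearman-Brown for n: n = 0.92(1 − 0.8166) / [0.8166(1 − 0.92)] = 2.5828
Items = 2.5828 × 56 ≈ 144.64 → 145

145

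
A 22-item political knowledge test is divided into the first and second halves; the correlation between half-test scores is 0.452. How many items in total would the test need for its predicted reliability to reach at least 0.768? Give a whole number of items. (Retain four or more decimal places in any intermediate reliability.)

Corrected full-test reliability: r_full = 2 × 0.452 / (1 + 0.452) ≈ 0.6226
Solve Spearman-Brown for n: n = 0.768(1 − 0.6226) / [0.6226(1 − 0.768)] = 2.0066
Items = 2.0066 × 22 ≈ 44.15 → 45

45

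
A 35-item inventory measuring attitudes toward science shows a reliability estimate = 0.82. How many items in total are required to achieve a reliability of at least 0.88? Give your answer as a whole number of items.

57

n = 0.88 × (1 − 0.82) / [ 0.82 × (1 − 0.88) ]
n = 0.1584 / 0.0984 ≈ 1.6098
1.6098 × 35 = 56.34 → 57 items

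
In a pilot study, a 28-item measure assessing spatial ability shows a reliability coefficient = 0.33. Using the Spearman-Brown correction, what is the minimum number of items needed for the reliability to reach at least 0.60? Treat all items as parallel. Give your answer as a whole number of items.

86

n = [0.60 × 0.67] / [0.33 × 0.40]
  = 0.4020 / 0.1320 = 3.0455
Items needed = n × 28 = 3.0455 × 28 ≈ 85.27 → round up to 86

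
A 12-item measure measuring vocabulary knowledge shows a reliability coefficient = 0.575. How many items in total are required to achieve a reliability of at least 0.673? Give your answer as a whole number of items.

19

Rearranging the Spearman-Brown formula for n,
n = r*(1 − r) / [ r (1 − r*) ]
n = 0.673(1 − 0.575) / [0.575(1 − 0.673)]
n = 0.286025 / 0.188025 ≈ 1.5212
So the test needs 1.5212 × 12 ≈ 18.25 items; rounding up, 19.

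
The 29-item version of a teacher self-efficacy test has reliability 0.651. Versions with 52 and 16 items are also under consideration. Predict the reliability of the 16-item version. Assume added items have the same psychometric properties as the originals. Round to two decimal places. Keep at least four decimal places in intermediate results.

0.51

Only the ratio of lengths matters: n = 16/29 = 0.5517
r_{16} = n·r / (1 + (n − 1)·r) = 0.3592 / 0.7082 ≈ 0.5072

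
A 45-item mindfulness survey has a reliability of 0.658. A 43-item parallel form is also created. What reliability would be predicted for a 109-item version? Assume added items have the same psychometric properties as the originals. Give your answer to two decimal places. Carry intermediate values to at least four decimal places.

Only the ratio of lengths matters: n = 109/45 = 2.4222
r_{109} = n·r / (1 + (n − 1)·r) = 1.5938 / 1.9358 ≈ 0.8233

0.82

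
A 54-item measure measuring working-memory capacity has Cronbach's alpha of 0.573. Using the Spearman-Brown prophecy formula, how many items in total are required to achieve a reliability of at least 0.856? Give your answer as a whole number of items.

240

n = 0.856(1 − 0.573) / [0.573(1 − 0.856)]
  = 0.365512 / 0.082512 = 4.4298
Items needed = n × 54 = 4.4298 × 54 ≈ 239.21 → round up to 240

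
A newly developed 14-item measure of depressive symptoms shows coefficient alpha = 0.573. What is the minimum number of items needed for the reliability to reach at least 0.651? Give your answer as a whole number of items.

n = 0.651 × (1 − 0.573) / [ 0.573 × (1 − 0.651) ]
n = 0.277977 / 0.199977 ≈ 1.3900
So the test needs 1.3900 × 14 ≈ 19.46 items; rounding up, 20.

20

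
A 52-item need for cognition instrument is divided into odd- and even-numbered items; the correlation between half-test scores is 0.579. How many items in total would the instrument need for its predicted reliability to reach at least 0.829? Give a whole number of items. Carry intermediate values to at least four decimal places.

92

r_full = 2(0.579)/(1 + 0.579) = 0.7334
n = r_tgt(1 − r_full) / [r_full(1 − r_tgt)] = 0.829 × 0.2666 / (0.7334 × 0.171) ≈ 1.7623
Items = 1.7623 × 52 ≈ 91.64 → 92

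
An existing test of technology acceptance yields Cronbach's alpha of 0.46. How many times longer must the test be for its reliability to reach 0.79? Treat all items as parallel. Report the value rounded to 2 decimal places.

n = 0.79 × (1 − 0.46) / [ 0.46 × (1 − 0.79) ]
  = 0.4266 / 0.0966 = 4.4161

4.42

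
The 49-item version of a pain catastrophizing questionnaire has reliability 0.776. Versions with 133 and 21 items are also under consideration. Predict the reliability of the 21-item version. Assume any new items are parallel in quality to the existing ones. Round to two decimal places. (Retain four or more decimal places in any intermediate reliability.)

0.60

Only the ratio of lengths matters: n = 21/49 = 0.4286
r_{21} = n·r / (1 + (n − 1)·r) = 0.3326 / 0.5566 ≈ 0.5976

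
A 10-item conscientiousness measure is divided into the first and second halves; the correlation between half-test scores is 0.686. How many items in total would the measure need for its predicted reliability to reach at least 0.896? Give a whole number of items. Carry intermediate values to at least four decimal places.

r_full = 2(0.686)/(1 + 0.686) = 0.8138
Solve Spearman-Brown for n: n = 0.896(1 − 0.8138) / [0.8138(1 − 0.896)] = 1.9712
Required items = 1.9712 × 10 = 19.71, so 20 items.

20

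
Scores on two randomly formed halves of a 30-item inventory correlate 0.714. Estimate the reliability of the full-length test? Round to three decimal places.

Apply the Spearman-Brown correction with n = 2:
r_full = 2(0.714) / (1 + 0.714)
r_full = 1.4280 / 1.7140 ≈ 0.8331

0.833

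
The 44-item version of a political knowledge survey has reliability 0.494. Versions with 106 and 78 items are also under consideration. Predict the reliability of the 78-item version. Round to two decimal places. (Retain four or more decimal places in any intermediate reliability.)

0.63

The 106-item form is not needed; work directly from the 44-item form with n = 78/44 = 1.7727.
r_{78} = n·r / (1 + (n − 1)·r) = 0.8757 / 1.3817 ≈ 0.6338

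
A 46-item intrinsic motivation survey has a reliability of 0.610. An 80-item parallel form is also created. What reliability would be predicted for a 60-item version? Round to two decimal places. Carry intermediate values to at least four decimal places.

The 80-item form is not needed; work directly from the 46-item form with n = 60/46 = 1.3043.
r_{60} = n·r / (1 + (n − 1)·r) = 0.7956 / 1.1856 ≈ 0.6711

0.67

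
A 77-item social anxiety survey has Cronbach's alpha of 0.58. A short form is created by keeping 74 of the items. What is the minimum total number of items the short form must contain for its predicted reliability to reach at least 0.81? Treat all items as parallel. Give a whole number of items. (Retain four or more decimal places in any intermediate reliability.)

Short-form reliability: n = 74/77 = 0.9610; r_74 = n·r/(1+(n−1)r) ≈ 0.5703
Length factor from the short form to reach 0.81: n' = 0.81(1 − 0.5703) / [0.5703(1 − 0.81)] ≈ 3.2121
Items = 3.2121 × 74 ≈ 237.70 → 238

238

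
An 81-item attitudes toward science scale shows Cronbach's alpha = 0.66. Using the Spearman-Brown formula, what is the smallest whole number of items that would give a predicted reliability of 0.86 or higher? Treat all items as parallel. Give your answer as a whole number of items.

257

Invert Spearman-Brown to solve for n:
n = r_target (1 − r_old) / [ r_old (1 − r_target) ]
n = 0.86 × (1 − 0.66) / [ 0.66 × (1 − 0.86) ]
  = 0.2924 / 0.0924 = 3.1645
Items needed = n × 81 = 3.1645 × 81 ≈ 256.32 → round up to 257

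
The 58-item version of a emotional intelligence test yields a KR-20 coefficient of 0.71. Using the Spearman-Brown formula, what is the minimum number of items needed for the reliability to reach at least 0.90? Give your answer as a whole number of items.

Rearranging the Spearman-Brown formula for n,
n = r_target (1 − r_old) / [ r_old (1 − r_target) ]
n = [0.90 × 0.29] / [0.71 × 0.10]
n = 0.2610 / 0.0710 ≈ 3.6761
So the test needs 3.6761 × 58 ≈ 213.21 items; rounding up, 214.

214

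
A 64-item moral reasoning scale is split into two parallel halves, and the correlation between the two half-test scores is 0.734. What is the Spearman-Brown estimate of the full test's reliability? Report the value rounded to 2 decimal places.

0.85

Apply the Spearman-Brown correction with n = 2:
r_full = 2r_hh / (1 + r_hh) = 2 × 0.734 / (1 + 0.734)
r_full = 1.4680 / 1.7340 ≈ 0.8466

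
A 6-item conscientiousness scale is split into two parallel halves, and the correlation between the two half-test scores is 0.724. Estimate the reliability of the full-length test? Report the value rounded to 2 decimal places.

r_full = 2(0.724) / (1 + 0.724)
r_full = 1.4480 / 1.7240 ≈ 0.8399

0.84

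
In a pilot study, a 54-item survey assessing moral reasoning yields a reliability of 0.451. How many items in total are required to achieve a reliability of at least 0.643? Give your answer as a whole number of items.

119

n = [0.643 × 0.549] / [0.451 × 0.357]
  = 0.353007 / 0.161007 = 2.1925
So the test needs 2.1925 × 54 ≈ 118.39 items; rounding up, 119.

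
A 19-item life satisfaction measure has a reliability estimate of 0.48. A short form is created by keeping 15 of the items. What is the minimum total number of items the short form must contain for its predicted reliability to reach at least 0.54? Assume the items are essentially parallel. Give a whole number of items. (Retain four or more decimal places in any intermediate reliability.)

25

Short-form reliability: n = 15/19 = 0.7895; r_15 = n·r/(1+(n−1)r) ≈ 0.4216
Length factor from the short form to reach 0.54: n' = 0.54(1 − 0.4216) / [0.4216(1 − 0.54)] ≈ 1.6105
Items = 1.6105 × 15 ≈ 24.16 → 25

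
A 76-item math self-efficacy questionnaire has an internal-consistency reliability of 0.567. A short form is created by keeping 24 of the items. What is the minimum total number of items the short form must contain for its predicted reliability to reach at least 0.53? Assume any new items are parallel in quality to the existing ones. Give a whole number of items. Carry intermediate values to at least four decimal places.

66

Short-form reliability: n = 24/76 = 0.3158; r_24 = n·r/(1+(n−1)r) ≈ 0.2926
Length factor from the short form to reach 0.53: n' = 0.53(1 − 0.2926) / [0.2926(1 − 0.53)] ≈ 2.7263
Total items = 2.7263 × 24 = 65.43, rounded up to 66.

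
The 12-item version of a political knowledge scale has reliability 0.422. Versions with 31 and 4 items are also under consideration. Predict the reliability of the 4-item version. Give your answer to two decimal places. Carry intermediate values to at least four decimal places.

0.20

The 31-item form is not needed; work directly from the 12-item form with n = 4/12 = 0.3333.
r_{4} = n·r / (1 + (n − 1)·r) = 0.1407 / 0.7187 ≈ 0.1958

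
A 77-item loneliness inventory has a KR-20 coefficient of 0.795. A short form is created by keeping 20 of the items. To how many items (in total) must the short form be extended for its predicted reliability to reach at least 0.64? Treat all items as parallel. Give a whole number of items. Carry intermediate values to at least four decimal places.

Short-form reliability: n = 20/77 = 0.2597; r_20 = n·r/(1+(n−1)r) ≈ 0.5018
Length factor from the short form to reach 0.64: n' = 0.64(1 − 0.5018) / [0.5018(1 − 0.64)] ≈ 1.7650
Total items = 1.7650 × 20 = 35.30, rounded up to 36.

36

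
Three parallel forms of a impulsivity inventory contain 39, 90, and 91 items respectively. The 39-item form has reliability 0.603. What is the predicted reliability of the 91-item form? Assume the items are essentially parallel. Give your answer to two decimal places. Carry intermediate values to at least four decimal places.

Only the ratio of lengths matters: n = 91/39 = 2.3333
r_{91} = n·r / (1 + (n − 1)·r) = 1.4070 / 1.8040 ≈ 0.7799

0.78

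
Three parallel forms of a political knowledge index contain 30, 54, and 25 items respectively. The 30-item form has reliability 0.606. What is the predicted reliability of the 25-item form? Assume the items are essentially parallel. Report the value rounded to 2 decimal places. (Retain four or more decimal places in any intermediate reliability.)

Only the ratio of lengths matters: n = 25/30 = 0.8333
r_{25} = n·r / (1 + (n − 1)·r) = 0.5050 / 0.8990 ≈ 0.5617

0.56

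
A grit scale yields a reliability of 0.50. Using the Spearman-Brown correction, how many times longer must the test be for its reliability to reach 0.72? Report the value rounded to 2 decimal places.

2.57

n = [0.72 × 0.50] / [0.50 × 0.28]
n = 0.3600 / 0.1400 ≈ 2.5714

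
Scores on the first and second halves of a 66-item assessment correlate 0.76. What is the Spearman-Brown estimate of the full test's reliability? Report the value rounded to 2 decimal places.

r_full = 2(0.76) / (1 + 0.76)
       = 1.5200 / 1.7600 = 0.8636

0.86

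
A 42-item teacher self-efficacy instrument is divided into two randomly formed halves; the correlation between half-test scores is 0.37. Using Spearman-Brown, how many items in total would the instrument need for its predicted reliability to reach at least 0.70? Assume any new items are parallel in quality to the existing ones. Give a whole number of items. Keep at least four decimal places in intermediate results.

84

r_full = 2(0.37)/(1 + 0.37) = 0.5401
n = r_tgt(1 − r_full) / [r_full(1 − r_tgt)] = 0.70 × 0.4599 / (0.5401 × 0.30) ≈ 1.9869
Items = 1.9869 × 42 ≈ 83.45 → 84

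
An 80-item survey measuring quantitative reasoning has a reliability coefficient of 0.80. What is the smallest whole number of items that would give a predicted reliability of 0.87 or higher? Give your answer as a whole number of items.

n = [0.87 × 0.20] / [0.80 × 0.13]
n = 0.1740 / 0.1040 ≈ 1.6731
Items needed = n × 80 = 1.6731 × 80 ≈ 133.85 → round up to 134

134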